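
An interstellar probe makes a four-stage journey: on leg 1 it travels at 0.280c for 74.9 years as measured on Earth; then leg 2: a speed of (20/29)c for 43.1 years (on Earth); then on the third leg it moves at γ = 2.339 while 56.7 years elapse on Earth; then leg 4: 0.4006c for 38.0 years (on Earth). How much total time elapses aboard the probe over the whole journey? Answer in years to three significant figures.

Leg 1: γ = 1/√(1 − 0.280²) = 25/24 ≈ 1.042; τ_1 = 74.9/1.042 = 71.90 years.
Leg 2: γ = 1/√(1 − (20/29)²) = 29/21 ≈ 1.381; τ_2 = 43.1/1.381 = 31.21 years.
Leg 3: γ = 2.339; τ_3 = 56.7/2.339 = 24.24 years.
Leg 4: γ = 1/√(1 − 0.4006²) = 1/√0.8395 = 1.091; τ_4 = 38.0/1.091 = 34.82 years.
Total: 71.90 + 31.21 + 24.24 + 34.82 years.

τ = 162 years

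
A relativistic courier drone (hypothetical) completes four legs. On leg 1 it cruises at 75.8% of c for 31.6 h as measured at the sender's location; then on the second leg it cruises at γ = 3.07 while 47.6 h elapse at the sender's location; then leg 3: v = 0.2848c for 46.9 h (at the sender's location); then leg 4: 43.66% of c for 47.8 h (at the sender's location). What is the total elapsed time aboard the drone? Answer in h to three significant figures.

τ = 124 h

Leg 1: β = 0.758; γ = 1/√(1 − 0.758²) = 1/√0.4254 = 1.533; τ_1 = 31.6/1.533 = 20.61 h.
Leg 2: γ = 3.07; τ_2 = 47.6/3.070 = 15.50 h.
Leg 3: γ = 1/√(1 − 0.2848²) = 1/√0.9189 = 1.043; τ_3 = 46.9/1.043 = 44.96 h.
Leg 4: β = 0.4366; γ = 1/√(1 − 0.4366²) = 1/√0.8094 = 1.112; τ_4 = 47.8/1.112 = 43.00 h.
Total: 20.61 + 15.50 + 44.96 + 43.00 h.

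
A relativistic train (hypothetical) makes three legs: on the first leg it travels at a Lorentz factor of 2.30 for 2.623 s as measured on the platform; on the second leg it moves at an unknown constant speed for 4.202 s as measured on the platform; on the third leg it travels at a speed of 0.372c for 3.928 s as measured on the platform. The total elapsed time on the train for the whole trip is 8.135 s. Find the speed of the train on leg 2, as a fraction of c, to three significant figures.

β = 0.604

Leg 1: γ = 2.30; τ_1 = 2.623/2.300 = 1.140 s.
Leg 2: speed unknown; τ_2 = 4.202/γ_2.
Leg 3: γ = 1/√(1 − 0.372²) = 1/√0.8616 = 1.077; τ_3 = 3.928/1.077 = 3.646 s.
Total proper time: 1.140 + τ_2 + 3.646 = 8.135, so τ_2 = 8.135 − 4.787 = 3.348 s.
γ_2 = 4.202/3.348 = 1.255; β = √(1 − 1/γ²) = √0.3650.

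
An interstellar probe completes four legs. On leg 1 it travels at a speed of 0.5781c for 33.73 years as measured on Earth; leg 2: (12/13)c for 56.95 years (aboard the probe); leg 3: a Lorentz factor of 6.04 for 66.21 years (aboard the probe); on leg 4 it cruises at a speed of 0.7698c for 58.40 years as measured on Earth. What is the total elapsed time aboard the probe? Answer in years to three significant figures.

τ = 188 years

Leg 1: γ = 1/√(1 − 0.5781²) = 1/√0.6658 = 1.226; τ_1 = 33.73/1.226 = 27.52 years.
Leg 2: 56.95 years is already measured aboard the probe.
Leg 3: 66.21 years is already measured aboard the probe.
Leg 4: γ = 1/√(1 − 0.7698²) = 1/√0.4074 = 1.567; τ_4 = 58.40/1.567 = 37.28 years.
Total: 27.52 + 56.95 + 66.21 + 37.28 years.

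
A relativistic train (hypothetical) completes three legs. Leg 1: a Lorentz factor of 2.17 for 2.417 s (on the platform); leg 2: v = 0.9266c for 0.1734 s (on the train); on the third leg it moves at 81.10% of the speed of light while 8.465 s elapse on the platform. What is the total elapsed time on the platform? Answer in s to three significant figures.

Δt = 11.3 s

Leg 1: 2.417 s is already measured on the platform.
Leg 2: γ = 1/√(1 − 0.9266²) = 1/√0.1414 = 2.659; Δt_2 = 2.659 × 0.1734 = 0.4611 s.
Leg 3: 8.465 s is already measured on the platform.
Total: 2.417 + 0.4611 + 8.465 s.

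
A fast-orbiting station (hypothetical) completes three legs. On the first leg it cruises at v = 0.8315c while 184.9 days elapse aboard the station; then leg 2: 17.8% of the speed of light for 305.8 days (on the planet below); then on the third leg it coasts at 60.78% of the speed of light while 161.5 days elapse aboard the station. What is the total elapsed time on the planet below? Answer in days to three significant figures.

Leg 1: γ = 1/√(1 − 0.8315²) = 1/√0.3086 = 1.800; Δt_1 = 1.800 × 184.9 = 332.8 days.
Leg 2: 305.8 days is already measured on the planet below.
Leg 3: β = 0.6078; γ = 1/√(1 − 0.6078²) = 1/√0.6306 = 1.259; Δt_3 = 1.259 × 161.5 = 203.4 days.
Total: 332.8 + 305.8 + 203.4 days.

Δt = 842 days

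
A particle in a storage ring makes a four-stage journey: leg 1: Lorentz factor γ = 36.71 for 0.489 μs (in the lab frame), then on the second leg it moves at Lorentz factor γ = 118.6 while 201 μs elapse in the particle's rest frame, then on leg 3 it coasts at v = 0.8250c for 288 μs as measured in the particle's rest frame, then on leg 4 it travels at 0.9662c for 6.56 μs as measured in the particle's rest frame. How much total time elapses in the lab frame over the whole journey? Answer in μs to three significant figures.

Leg 1: 0.489 μs is already measured in the lab frame.
Leg 2: γ = 118.6; Δt_2 = 118.6 × 201 = 2.384×10⁴ μs.
Leg 3: γ = 1/√(1 − 0.8250²) = 1/√0.3194 = 1.769; Δt_3 = 1.769 × 288 = 509.6 μs.
Leg 4: γ = 1/√(1 − 0.9662²) = 1/√0.06646 = 3.879; Δt_4 = 3.879 × 6.56 = 25.45 μs.
Total: 0.4890 + 2.384×10⁴ + 509.6 + 25.45 μs.

Δt = 2.44×10⁴ μs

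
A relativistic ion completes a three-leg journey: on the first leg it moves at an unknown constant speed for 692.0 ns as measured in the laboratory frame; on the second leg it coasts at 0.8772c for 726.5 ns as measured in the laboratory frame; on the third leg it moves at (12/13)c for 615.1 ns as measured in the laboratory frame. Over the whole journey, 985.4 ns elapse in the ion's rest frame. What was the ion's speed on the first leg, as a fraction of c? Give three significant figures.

Leg 1: speed unknown; τ_1 = 692.0/γ_1.
Leg 2: γ = 1/√(1 − 0.8772²) = 1/√0.2305 = 2.083; τ_2 = 726.5/2.083 = 348.8 ns.
Leg 3: γ = 1/√(1 − (12/13)²) = 13/5 = 2.600; τ_3 = 615.1/2.600 = 236.6 ns.
Total proper time: τ_1 + 348.8 + 236.6 = 985.4, so τ_1 = 985.4 − 585.4 = 400.0 ns.
γ_1 = 692.0/400.0 = 1.730; β = √(1 − 1/γ²) = √0.6659.

β = 0.816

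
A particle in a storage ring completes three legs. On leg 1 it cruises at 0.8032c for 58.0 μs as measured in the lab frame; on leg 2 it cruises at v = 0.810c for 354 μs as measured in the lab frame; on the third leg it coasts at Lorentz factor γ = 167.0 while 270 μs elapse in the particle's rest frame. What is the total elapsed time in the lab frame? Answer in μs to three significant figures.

Δt = 4.55×10⁴ μs

Leg 1: 58.0 μs is already measured in the lab frame.
Leg 2: 354 μs is already measured in the lab frame.
Leg 3: γ = 167.0; Δt_3 = 167.0 × 270 = 4.509×10⁴ μs.
Total: 58.00 + 354.0 + 4.509×10⁴ μs.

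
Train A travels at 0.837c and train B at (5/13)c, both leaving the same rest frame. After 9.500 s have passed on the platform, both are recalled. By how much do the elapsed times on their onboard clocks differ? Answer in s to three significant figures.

A: γ = 1/√(1 − 0.837²) = 1/√0.2994 = 1.827; τ_A = 9.500/1.827 = 5.198 s.
B: γ = 1/√(1 − (5/13)²) = 13/12 ≈ 1.083; τ_B = 9.500/1.083 = 8.769 s.

|τ_A − τ_B| = 3.57 s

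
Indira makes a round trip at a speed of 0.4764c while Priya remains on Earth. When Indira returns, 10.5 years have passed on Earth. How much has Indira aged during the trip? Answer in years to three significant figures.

γ = 1/√(1 − 0.4764²) = 1/√0.7730 = 1.137
Indira's clock measures proper time along the trip: τ = Δt/γ = 10.5/1.137 years.

τ = 9.23 years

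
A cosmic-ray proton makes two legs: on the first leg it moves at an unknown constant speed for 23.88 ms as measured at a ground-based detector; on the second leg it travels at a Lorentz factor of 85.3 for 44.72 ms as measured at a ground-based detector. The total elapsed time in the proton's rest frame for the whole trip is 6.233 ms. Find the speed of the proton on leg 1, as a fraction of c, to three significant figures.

β = 0.971

Leg 1: speed unknown; τ_1 = 23.88/γ_1.
Leg 2: γ = 85.3; τ_2 = 44.72/85.30 = 0.5243 ms.
Total proper time: τ_1 + 0.5243 = 6.233, so τ_1 = 6.233 − 0.5243 = 5.709 ms.
γ_1 = 23.88/5.709 = 4.183; β = √(1 − 1/γ²) = √0.9429.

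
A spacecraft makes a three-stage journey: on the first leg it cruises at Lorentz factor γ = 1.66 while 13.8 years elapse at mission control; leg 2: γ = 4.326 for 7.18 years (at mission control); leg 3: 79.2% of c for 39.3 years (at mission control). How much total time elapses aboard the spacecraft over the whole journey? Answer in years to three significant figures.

Leg 1: γ = 1.66; τ_1 = 13.8/1.660 = 8.313 years.
Leg 2: γ = 4.326; τ_2 = 7.18/4.326 = 1.660 years.
Leg 3: β = 0.792; γ = 1/√(1 − 0.792²) = 1/√0.3727 = 1.638; τ_3 = 39.3/1.638 = 23.99 years.
Total: 8.313 + 1.660 + 23.99 years.

τ = 34.0 years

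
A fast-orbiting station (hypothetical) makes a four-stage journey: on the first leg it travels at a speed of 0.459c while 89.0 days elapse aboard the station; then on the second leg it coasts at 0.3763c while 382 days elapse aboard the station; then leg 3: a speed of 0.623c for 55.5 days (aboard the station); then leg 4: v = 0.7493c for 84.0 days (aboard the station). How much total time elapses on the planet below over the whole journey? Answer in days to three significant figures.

Leg 1: γ = 1/√(1 − 0.459²) = 1/√0.7893 = 1.126; Δt_1 = 1.126 × 89.0 = 100.2 days.
Leg 2: γ = 1/√(1 − 0.3763²) = 1/√0.8584 = 1.079; Δt_2 = 1.079 × 382 = 412.3 days.
Leg 3: γ = 1/√(1 − 0.623²) = 1/√0.6119 = 1.278; Δt_3 = 1.278 × 55.5 = 70.95 days.
Leg 4: γ = 1/√(1 − 0.7493²) = 1/√0.4385 = 1.510; Δt_4 = 1.510 × 84.0 = 126.8 days.
Total: 100.2 + 412.3 + 70.95 + 126.8 days.

Δt = 710 days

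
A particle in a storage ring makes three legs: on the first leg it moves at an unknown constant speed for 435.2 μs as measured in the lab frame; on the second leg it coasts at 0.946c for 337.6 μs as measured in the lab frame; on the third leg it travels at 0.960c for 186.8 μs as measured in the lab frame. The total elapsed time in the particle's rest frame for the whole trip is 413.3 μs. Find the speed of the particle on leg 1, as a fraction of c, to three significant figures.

β = 0.816

Leg 1: speed unknown; τ_1 = 435.2/γ_1.
Leg 2: γ = 1/√(1 − 0.946²) = 1/√0.1051 = 3.085; τ_2 = 337.6/3.085 = 109.4 μs.
Leg 3: γ = 1/√(1 − 0.960²) = 25/7 ≈ 3.571; τ_3 = 186.8/3.571 = 52.30 μs.
Total proper time: τ_1 + 109.4 + 52.30 = 413.3, so τ_1 = 413.3 − 161.7 = 251.6 μs.
γ_1 = 435.2/251.6 = 1.730; β = √(1 − 1/γ²) = √0.6659.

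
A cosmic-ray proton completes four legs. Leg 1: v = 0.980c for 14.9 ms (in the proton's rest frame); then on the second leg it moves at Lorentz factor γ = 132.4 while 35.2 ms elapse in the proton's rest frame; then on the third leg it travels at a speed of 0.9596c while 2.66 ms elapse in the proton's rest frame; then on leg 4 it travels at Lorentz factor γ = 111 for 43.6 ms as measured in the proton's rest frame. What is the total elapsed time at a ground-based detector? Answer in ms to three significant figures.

Leg 1: γ = 1/√(1 − 0.980²) = 1/√0.03960 = 5.025; Δt_1 = 5.025 × 14.9 = 74.88 ms.
Leg 2: γ = 132.4; Δt_2 = 132.4 × 35.2 = 4660 ms.
Leg 3: γ = 1/√(1 − 0.9596²) = 1/√0.07917 = 3.554; Δt_3 = 3.554 × 2.66 = 9.454 ms.
Leg 4: γ = 111; Δt_4 = 111.0 × 43.6 = 4840 ms.
Total: 74.88 + 4660 + 9.454 + 4840 ms.

Δt = 9580 ms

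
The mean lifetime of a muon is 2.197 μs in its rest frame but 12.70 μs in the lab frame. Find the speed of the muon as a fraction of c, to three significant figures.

v = 0.985c

γ = Δt/τ₀ = 12.70/2.197 = 5.781
β = √(1 − 1/γ²) = √(1 − 0.02993) = √0.9701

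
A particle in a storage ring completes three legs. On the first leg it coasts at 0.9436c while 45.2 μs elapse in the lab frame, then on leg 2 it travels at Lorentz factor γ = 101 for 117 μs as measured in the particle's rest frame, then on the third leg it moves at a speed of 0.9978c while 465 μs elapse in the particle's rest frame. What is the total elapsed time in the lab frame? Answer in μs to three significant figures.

Δt = 1.89×10⁴ μs

Leg 1: 45.2 μs is already measured in the lab frame.
Leg 2: γ = 101; Δt_2 = 101.0 × 117 = 1.182×10⁴ μs.
Leg 3: γ = 1/√(1 − 0.9978²) = 1/√0.004395 = 15.08; Δt_3 = 15.08 × 465 = 7014 μs.
Total: 45.20 + 1.182×10⁴ + 7014 μs.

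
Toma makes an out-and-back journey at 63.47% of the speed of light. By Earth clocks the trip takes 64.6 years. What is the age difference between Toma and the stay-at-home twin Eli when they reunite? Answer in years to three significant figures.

β = 0.6347; γ = 1/√(1 − 0.6347²) = 1/√0.5972 = 1.294
Toma's elapsed proper time: τ = 64.6/1.294 = 49.92 years.
Age gap = Δt − τ = 64.6 − 49.92 years.

Δt − τ = 14.7 years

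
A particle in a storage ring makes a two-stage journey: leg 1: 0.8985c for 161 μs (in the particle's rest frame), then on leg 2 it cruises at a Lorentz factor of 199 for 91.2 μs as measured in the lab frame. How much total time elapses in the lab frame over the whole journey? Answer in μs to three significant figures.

Leg 1: γ = 1/√(1 − 0.8985²) = 1/√0.1927 = 2.278; Δt_1 = 2.278 × 161 = 366.8 μs.
Leg 2: 91.2 μs is already measured in the lab frame.
Total: 366.8 + 91.20 μs.

Δt = 458 μs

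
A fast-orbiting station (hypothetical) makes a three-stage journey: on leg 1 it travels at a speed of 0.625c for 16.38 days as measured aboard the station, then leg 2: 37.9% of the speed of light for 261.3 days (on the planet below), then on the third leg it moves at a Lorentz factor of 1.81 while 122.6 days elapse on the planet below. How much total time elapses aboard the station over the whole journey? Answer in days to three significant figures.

τ = 326 days

Leg 1: 16.38 days is already measured aboard the station.
Leg 2: β = 0.379; γ = 1/√(1 − 0.379²) = 1/√0.8564 = 1.081; τ_2 = 261.3/1.081 = 241.8 days.
Leg 3: γ = 1.81; τ_3 = 122.6/1.810 = 67.73 days.
Total: 16.38 + 241.8 + 67.73 days.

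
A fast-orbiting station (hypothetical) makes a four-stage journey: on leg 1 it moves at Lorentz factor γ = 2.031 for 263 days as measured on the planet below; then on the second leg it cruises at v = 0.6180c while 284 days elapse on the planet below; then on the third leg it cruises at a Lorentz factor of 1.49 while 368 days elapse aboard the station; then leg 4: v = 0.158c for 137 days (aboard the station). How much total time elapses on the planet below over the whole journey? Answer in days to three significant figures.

Δt = 1230 days

Leg 1: 263 days is already measured on the planet below.
Leg 2: 284 days is already measured on the planet below.
Leg 3: γ = 1.49; Δt_3 = 1.490 × 368 = 548.3 days.
Leg 4: γ = 1/√(1 − 0.158²) = 1/√0.9750 = 1.013; Δt_4 = 1.013 × 137 = 138.7 days.
Total: 263.0 + 284.0 + 548.3 + 138.7 days.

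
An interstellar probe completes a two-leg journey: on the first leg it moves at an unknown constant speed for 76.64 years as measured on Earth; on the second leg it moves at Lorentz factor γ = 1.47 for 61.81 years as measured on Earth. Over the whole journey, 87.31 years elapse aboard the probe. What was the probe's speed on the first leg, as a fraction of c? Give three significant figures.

β = 0.807

Leg 1: speed unknown; τ_1 = 76.64/γ_1.
Leg 2: γ = 1.47; τ_2 = 61.81/1.470 = 42.05 years.
Total proper time: τ_1 + 42.05 = 87.31, so τ_1 = 87.31 − 42.05 = 45.26 years.
γ_1 = 76.64/45.26 = 1.693; β = √(1 − 1/γ²) = √0.6512.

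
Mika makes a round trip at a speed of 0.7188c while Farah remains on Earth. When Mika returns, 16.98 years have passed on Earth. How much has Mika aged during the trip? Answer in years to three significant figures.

γ = 1/√(1 − 0.7188²) = 1/√0.4833 = 1.438
Mika's clock measures proper time along the trip: τ = Δt/γ = 16.98/1.438 years.

τ = 11.8 years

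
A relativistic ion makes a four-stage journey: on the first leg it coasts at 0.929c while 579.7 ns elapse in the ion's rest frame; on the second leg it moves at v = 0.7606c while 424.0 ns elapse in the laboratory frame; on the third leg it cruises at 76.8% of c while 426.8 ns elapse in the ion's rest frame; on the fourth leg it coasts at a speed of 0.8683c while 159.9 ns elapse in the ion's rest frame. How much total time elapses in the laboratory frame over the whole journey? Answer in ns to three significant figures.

Leg 1: γ = 1/√(1 − 0.929²) = 1/√0.1370 = 2.702; Δt_1 = 2.702 × 579.7 = 1566 ns.
Leg 2: 424.0 ns is already measured in the laboratory frame.
Leg 3: β = 0.768; γ = 1/√(1 − 0.768²) = 1/√0.4102 = 1.561; Δt_3 = 1.561 × 426.8 = 666.4 ns.
Leg 4: γ = 1/√(1 − 0.8683²) = 1/√0.2461 = 2.016; Δt_4 = 2.016 × 159.9 = 322.4 ns.
Total: 1566 + 424.0 + 666.4 + 322.4 ns.

Δt = 2980 ns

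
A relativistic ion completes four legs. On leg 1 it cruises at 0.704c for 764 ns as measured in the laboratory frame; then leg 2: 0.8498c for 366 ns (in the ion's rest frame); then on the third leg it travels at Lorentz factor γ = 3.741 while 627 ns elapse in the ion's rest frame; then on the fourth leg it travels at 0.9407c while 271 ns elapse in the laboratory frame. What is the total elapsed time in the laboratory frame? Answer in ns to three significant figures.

Δt = 4070 ns

Leg 1: 764 ns is already measured in the laboratory frame.
Leg 2: γ = 1/√(1 − 0.8498²) = 1/√0.2778 = 1.897; Δt_2 = 1.897 × 366 = 694.4 ns.
Leg 3: γ = 3.741; Δt_3 = 3.741 × 627 = 2346 ns.
Leg 4: 271 ns is already measured in the laboratory frame.
Total: 764.0 + 694.4 + 2346 + 271.0 ns.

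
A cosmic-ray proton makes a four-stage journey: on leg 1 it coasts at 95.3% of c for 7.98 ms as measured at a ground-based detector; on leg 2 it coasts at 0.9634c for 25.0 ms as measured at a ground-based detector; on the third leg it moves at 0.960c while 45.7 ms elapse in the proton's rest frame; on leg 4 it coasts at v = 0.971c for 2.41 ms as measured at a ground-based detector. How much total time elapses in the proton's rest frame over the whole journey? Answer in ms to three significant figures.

τ = 55.4 ms

Leg 1: β = 0.953; γ = 1/√(1 − 0.953²) = 1/√0.09179 = 3.301; τ_1 = 7.98/3.301 = 2.418 ms.
Leg 2: γ = 1/√(1 − 0.9634²) = 1/√0.07186 = 3.730; τ_2 = 25.0/3.730 = 6.702 ms.
Leg 3: 45.7 ms is already measured in the proton's rest frame.
Leg 4: γ = 1/√(1 − 0.971²) = 1/√0.05716 = 4.183; τ_4 = 2.41/4.183 = 0.5762 ms.
Total: 2.418 + 6.702 + 45.70 + 0.5762 ms.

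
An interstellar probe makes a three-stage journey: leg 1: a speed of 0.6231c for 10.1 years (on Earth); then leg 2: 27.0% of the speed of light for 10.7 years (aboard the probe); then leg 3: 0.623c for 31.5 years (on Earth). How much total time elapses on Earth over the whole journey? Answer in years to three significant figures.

Δt = 52.7 years

Leg 1: 10.1 years is already measured on Earth.
Leg 2: β = 0.270; γ = 1/√(1 − 0.270²) = 1/√0.9271 = 1.039; Δt_2 = 1.039 × 10.7 = 11.11 years.
Leg 3: 31.5 years is already measured on Earth.
Total: 10.10 + 11.11 + 31.50 years.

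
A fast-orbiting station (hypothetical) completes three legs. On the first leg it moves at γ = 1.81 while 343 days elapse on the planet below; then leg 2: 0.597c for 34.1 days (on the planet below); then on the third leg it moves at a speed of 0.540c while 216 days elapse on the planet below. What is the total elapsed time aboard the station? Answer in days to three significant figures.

τ = 399 days

Leg 1: γ = 1.81; τ_1 = 343/1.810 = 189.5 days.
Leg 2: γ = 1/√(1 − 0.597²) = 1/√0.6436 = 1.247; τ_2 = 34.1/1.247 = 27.36 days.
Leg 3: γ = 1/√(1 − 0.540²) = 1/√0.7084 = 1.188; τ_3 = 216/1.188 = 181.8 days.
Total: 189.5 + 27.36 + 181.8 days.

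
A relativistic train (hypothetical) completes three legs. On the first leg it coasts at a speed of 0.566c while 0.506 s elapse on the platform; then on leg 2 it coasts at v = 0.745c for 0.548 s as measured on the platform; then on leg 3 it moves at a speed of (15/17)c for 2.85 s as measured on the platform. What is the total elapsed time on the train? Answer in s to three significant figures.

τ = 2.12 s

Leg 1: γ = 1/√(1 − 0.566²) = 1/√0.6796 = 1.213; τ_1 = 0.506/1.213 = 0.4171 s.
Leg 2: γ = 1/√(1 − 0.745²) = 1/√0.4450 = 1.499; τ_2 = 0.548/1.499 = 0.3656 s.
Leg 3: γ = 1/√(1 − (15/17)²) = 17/8 = 2.125; τ_3 = 2.85/2.125 = 1.341 s.
Total: 0.4171 + 0.3656 + 1.341 s.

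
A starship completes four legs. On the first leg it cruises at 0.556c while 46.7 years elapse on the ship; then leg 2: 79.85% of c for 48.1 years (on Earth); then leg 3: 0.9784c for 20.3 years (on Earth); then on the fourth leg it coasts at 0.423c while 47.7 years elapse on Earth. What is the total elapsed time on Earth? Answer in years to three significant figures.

Leg 1: γ = 1/√(1 − 0.556²) = 1/√0.6909 = 1.203; Δt_1 = 1.203 × 46.7 = 56.19 years.
Leg 2: 48.1 years is already measured on Earth.
Leg 3: 20.3 years is already measured on Earth.
Leg 4: 47.7 years is already measured on Earth.
Total: 56.19 + 48.10 + 20.30 + 47.70 years.

Δt = 172 years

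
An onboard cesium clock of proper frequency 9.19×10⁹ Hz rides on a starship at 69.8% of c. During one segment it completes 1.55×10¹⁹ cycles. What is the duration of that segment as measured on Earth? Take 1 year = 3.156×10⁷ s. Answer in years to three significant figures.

β = 0.698; γ = 1/√(1 − 0.698²) = 1/√0.5128 = 1.396
Proper time for N cycles: τ = N/f = 1.55×10¹⁹/(9.19×10⁹) = 1.687×10⁹ s = 53.44 years.
Lab-frame duration Δt = γτ = 1.396 × 53.44 = 74.63 years.

Δt = 74.6 years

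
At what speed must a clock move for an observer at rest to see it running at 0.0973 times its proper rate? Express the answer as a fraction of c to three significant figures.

β = 0.995

Rate ratio = 1/γ, so γ = 1/0.0973 = 10.28.
β = √(1 − 1/γ²) = √(1 − 0.0973²) = √0.9905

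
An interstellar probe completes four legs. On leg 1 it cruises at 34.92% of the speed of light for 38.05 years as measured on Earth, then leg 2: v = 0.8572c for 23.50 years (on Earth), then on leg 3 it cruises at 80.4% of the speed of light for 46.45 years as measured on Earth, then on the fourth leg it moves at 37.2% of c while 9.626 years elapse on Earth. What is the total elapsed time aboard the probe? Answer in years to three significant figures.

Leg 1: β = 0.3492; γ = 1/√(1 − 0.3492²) = 1/√0.8781 = 1.067; τ_1 = 38.05/1.067 = 35.65 years.
Leg 2: γ = 1/√(1 − 0.8572²) = 1/√0.2652 = 1.942; τ_2 = 23.50/1.942 = 12.10 years.
Leg 3: β = 0.804; γ = 1/√(1 − 0.804²) = 1/√0.3536 = 1.682; τ_3 = 46.45/1.682 = 27.62 years.
Leg 4: β = 0.372; γ = 1/√(1 − 0.372²) = 1/√0.8616 = 1.077; τ_4 = 9.626/1.077 = 8.935 years.
Total: 35.65 + 12.10 + 27.62 + 8.935 years.

τ = 84.3 years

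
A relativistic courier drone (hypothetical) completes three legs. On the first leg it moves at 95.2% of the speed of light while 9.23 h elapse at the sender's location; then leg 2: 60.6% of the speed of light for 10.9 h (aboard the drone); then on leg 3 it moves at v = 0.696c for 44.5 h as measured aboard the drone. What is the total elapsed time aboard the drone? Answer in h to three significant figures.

τ = 58.2 h

Leg 1: β = 0.952; γ = 1/√(1 − 0.952²) = 1/√0.09370 = 3.267; τ_1 = 9.23/3.267 = 2.825 h.
Leg 2: 10.9 h is already measured aboard the drone.
Leg 3: 44.5 h is already measured aboard the drone.
Total: 2.825 + 10.90 + 44.50 h.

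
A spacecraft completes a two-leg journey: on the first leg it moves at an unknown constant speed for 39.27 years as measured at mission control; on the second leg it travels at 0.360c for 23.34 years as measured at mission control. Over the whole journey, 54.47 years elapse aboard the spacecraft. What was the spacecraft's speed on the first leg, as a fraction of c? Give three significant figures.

Leg 1: speed unknown; τ_1 = 39.27/γ_1.
Leg 2: γ = 1/√(1 − 0.360²) = 1/√0.8704 = 1.072; τ_2 = 23.34/1.072 = 21.78 years.
Total proper time: τ_1 + 21.78 = 54.47, so τ_1 = 54.47 − 21.78 = 32.69 years.
γ_1 = 39.27/32.69 = 1.201; β = √(1 − 1/γ²) = √0.3068.

β = 0.554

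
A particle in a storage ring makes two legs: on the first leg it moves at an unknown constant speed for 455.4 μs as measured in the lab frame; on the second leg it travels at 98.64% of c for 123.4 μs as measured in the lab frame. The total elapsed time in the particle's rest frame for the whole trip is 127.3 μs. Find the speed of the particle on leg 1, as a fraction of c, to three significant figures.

Leg 1: speed unknown; τ_1 = 455.4/γ_1.
Leg 2: β = 0.9864; γ = 1/√(1 − 0.9864²) = 1/√0.02702 = 6.084; τ_2 = 123.4/6.084 = 20.28 μs.
Total proper time: τ_1 + 20.28 = 127.3, so τ_1 = 127.3 − 20.28 = 107.0 μs.
γ_1 = 455.4/107.0 = 4.255; β = √(1 − 1/γ²) = √0.9448.

β = 0.972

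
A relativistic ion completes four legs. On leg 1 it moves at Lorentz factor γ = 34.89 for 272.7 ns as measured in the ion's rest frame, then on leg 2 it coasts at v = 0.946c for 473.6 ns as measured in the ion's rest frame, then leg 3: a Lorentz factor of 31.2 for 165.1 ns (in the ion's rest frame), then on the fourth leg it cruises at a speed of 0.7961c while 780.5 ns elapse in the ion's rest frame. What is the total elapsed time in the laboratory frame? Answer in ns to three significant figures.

Δt = 1.74×10⁴ ns

Leg 1: γ = 34.89; Δt_1 = 34.89 × 272.7 = 9515 ns.
Leg 2: γ = 1/√(1 − 0.946²) = 1/√0.1051 = 3.085; Δt_2 = 3.085 × 473.6 = 1461 ns.
Leg 3: γ = 31.2; Δt_3 = 31.20 × 165.1 = 5151 ns.
Leg 4: γ = 1/√(1 − 0.7961²) = 1/√0.3662 = 1.652; Δt_4 = 1.652 × 780.5 = 1290 ns.
Total: 9515 + 1461 + 5151 + 1290 ns.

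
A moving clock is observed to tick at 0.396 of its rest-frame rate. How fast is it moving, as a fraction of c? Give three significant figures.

β = 0.918

Rate ratio = 1/γ, so γ = 1/0.396 = 2.525.
β = √(1 − 1/γ²) = √(1 − 0.396²) = √0.8432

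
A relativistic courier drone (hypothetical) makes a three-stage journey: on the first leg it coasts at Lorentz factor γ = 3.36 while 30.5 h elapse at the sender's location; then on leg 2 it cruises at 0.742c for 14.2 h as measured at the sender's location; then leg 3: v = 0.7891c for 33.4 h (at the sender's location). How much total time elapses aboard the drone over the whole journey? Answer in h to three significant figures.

Leg 1: γ = 3.36; τ_1 = 30.5/3.360 = 9.077 h.
Leg 2: γ = 1/√(1 − 0.742²) = 1/√0.4494 = 1.492; τ_2 = 14.2/1.492 = 9.520 h.
Leg 3: γ = 1/√(1 − 0.7891²) = 1/√0.3773 = 1.628; τ_3 = 33.4/1.628 = 20.52 h.
Total: 9.077 + 9.520 + 20.52 h.

τ = 39.1 h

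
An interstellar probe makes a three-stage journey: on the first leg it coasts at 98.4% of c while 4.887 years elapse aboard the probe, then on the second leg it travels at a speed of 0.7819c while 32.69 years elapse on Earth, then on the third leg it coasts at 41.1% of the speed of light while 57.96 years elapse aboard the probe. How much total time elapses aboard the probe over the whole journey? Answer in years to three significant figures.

Leg 1: 4.887 years is already measured aboard the probe.
Leg 2: γ = 1/√(1 − 0.7819²) = 1/√0.3886 = 1.604; τ_2 = 32.69/1.604 = 20.38 years.
Leg 3: 57.96 years is already measured aboard the probe.
Total: 4.887 + 20.38 + 57.96 years.

τ = 83.2 years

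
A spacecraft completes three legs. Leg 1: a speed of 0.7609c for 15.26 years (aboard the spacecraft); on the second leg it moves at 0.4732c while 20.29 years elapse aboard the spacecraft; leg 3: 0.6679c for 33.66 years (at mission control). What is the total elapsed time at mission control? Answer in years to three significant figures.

Leg 1: γ = 1/√(1 − 0.7609²) = 1/√0.4210 = 1.541; Δt_1 = 1.541 × 15.26 = 23.52 years.
Leg 2: γ = 1/√(1 − 0.4732²) = 1/√0.7761 = 1.135; Δt_2 = 1.135 × 20.29 = 23.03 years.
Leg 3: 33.66 years is already measured at mission control.
Total: 23.52 + 23.03 + 33.66 years.

Δt = 80.2 years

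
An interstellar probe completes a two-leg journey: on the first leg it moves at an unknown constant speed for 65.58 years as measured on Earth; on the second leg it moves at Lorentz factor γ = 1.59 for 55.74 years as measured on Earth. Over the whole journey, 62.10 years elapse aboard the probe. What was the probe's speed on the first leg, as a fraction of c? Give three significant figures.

Leg 1: speed unknown; τ_1 = 65.58/γ_1.
Leg 2: γ = 1.59; τ_2 = 55.74/1.590 = 35.06 years.
Total proper time: τ_1 + 35.06 = 62.10, so τ_1 = 62.10 − 35.06 = 27.04 years.
γ_1 = 65.58/27.04 = 2.425; β = √(1 − 1/γ²) = √0.8299.

β = 0.911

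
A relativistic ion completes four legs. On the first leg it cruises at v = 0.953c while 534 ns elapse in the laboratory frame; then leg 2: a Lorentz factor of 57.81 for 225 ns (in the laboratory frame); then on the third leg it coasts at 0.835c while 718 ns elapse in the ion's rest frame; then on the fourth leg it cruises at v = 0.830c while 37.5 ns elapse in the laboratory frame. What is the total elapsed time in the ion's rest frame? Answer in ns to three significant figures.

Leg 1: γ = 1/√(1 − 0.953²) = 1/√0.09179 = 3.301; τ_1 = 534/3.301 = 161.8 ns.
Leg 2: γ = 57.81; τ_2 = 225/57.81 = 3.892 ns.
Leg 3: 718 ns is already measured in the ion's rest frame.
Leg 4: γ = 1/√(1 − 0.830²) = 1/√0.3111 = 1.793; τ_4 = 37.5/1.793 = 20.92 ns.
Total: 161.8 + 3.892 + 718.0 + 20.92 ns.

τ = 905 ns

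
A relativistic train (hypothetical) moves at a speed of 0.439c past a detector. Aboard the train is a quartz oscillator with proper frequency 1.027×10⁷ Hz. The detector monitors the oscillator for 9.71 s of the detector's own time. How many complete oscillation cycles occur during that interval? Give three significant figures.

N = 8.96×10⁷

γ = 1/√(1 − 0.439²) = 1/√0.8073 = 1.113
During 9.71 s of lab time, the oscillator's proper time advances by τ = Δt/γ = 9.71/1.113 = 8.724 s = 8.724×10⁰ s.
N = f × τ = 1.027×10⁷ × 8.724×10⁰ = 8.960×10⁷.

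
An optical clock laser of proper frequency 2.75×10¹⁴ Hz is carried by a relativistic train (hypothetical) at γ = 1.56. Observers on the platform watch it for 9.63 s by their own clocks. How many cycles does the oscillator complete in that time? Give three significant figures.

N = 1.70×10¹⁵

γ = 1.56
During 9.63 s of lab time, the oscillator's proper time advances by τ = Δt/γ = 9.63/1.560 = 6.173 s = 6.173×10⁰ s.
N = f × τ = 2.75×10¹⁴ × 6.173×10⁰ = 1.698×10¹⁵.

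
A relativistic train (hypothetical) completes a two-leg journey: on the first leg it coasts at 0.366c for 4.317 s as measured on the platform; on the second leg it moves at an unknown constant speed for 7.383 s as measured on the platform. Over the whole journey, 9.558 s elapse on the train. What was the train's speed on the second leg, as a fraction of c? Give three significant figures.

Leg 1: γ = 1/√(1 − 0.366²) = 1/√0.8660 = 1.075; τ_1 = 4.317/1.075 = 4.017 s.
Leg 2: speed unknown; τ_2 = 7.383/γ_2.
Total proper time: 4.017 + τ_2 = 9.558, so τ_2 = 9.558 − 4.017 = 5.541 s.
γ_2 = 7.383/5.541 = 1.333; β = √(1 − 1/γ²) = √0.4368.

β = 0.661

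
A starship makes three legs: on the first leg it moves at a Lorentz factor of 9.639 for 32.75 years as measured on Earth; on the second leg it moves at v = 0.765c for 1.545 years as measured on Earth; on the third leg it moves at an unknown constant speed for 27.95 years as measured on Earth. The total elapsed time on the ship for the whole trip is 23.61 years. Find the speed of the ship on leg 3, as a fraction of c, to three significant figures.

Leg 1: γ = 9.639; τ_1 = 32.75/9.639 = 3.398 years.
Leg 2: γ = 1/√(1 − 0.765²) = 1/√0.4148 = 1.553; τ_2 = 1.545/1.553 = 0.9950 years.
Leg 3: speed unknown; τ_3 = 27.95/γ_3.
Total proper time: 3.398 + 0.9950 + τ_3 = 23.61, so τ_3 = 23.61 − 4.393 = 19.22 years.
γ_3 = 27.95/19.22 = 1.454; β = √(1 − 1/γ²) = √0.5273.

β = 0.726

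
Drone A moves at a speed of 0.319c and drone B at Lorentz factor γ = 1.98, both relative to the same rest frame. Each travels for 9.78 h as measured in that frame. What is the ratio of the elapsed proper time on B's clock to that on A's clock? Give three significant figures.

τ_B/τ_A = 0.533

A: γ = 1/√(1 − 0.319²) = 1/√0.8982 = 1.055. B: γ = 1.98.
τ_A/τ_B = γ_B/γ_A = 1.980/1.055 = 1.877, so τ_B/τ_A = 0.5329.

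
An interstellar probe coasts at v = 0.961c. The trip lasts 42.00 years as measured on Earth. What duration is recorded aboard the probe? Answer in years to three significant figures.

γ = 1/√(1 − 0.961²) = 1/√0.07648 = 3.616
The interval measured on Earth is the dilated one; the clock aboard the probe measures the proper time τ = Δt/γ = 42.00/3.616 years.

τ = 11.6 years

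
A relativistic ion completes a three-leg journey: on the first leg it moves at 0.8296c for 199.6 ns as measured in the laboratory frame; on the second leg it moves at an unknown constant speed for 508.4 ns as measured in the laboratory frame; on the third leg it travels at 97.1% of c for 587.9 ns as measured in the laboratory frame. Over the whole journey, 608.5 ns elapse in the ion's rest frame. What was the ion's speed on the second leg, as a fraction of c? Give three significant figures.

β = 0.713

Leg 1: γ = 1/√(1 − 0.8296²) = 1/√0.3118 = 1.791; τ_1 = 199.6/1.791 = 111.4 ns.
Leg 2: speed unknown; τ_2 = 508.4/γ_2.
Leg 3: β = 0.971; γ = 1/√(1 − 0.971²) = 1/√0.05716 = 4.183; τ_3 = 587.9/4.183 = 140.6 ns.
Total proper time: 111.4 + τ_2 + 140.6 = 608.5, so τ_2 = 608.5 − 252.0 = 356.5 ns.
γ_2 = 508.4/356.5 = 1.426; β = √(1 − 1/γ²) = √0.5083.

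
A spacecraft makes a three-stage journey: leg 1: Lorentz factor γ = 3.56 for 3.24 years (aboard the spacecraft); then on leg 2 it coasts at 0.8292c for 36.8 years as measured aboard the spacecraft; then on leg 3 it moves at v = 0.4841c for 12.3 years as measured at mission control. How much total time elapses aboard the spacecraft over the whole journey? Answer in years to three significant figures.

Leg 1: 3.24 years is already measured aboard the spacecraft.
Leg 2: 36.8 years is already measured aboard the spacecraft.
Leg 3: γ = 1/√(1 − 0.4841²) = 1/√0.7656 = 1.143; τ_3 = 12.3/1.143 = 10.76 years.
Total: 3.240 + 36.80 + 10.76 years.

τ = 50.8 years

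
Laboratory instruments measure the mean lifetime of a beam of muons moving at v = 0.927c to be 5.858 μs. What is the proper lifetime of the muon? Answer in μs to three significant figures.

τ₀ = 2.20 μs

γ = 1/√(1 − 0.927²) = 1/√0.1407 = 2.666
The lab-frame lifetime is the dilated interval; the proper lifetime is τ₀ = Δt/γ = 5.858/2.666 μs.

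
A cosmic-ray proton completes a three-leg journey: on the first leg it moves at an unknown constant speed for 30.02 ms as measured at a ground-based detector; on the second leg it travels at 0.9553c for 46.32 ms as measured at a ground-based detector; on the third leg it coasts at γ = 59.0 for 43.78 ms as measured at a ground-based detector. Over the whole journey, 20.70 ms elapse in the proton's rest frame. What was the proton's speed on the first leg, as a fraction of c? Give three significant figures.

β = 0.978

Leg 1: speed unknown; τ_1 = 30.02/γ_1.
Leg 2: γ = 1/√(1 − 0.9553²) = 1/√0.08740 = 3.383; τ_2 = 46.32/3.383 = 13.69 ms.
Leg 3: γ = 59.0; τ_3 = 43.78/59.00 = 0.7420 ms.
Total proper time: τ_1 + 13.69 + 0.7420 = 20.70, so τ_1 = 20.70 − 14.44 = 6.264 ms.
γ_1 = 30.02/6.264 = 4.792; β = √(1 − 1/γ²) = √0.9565.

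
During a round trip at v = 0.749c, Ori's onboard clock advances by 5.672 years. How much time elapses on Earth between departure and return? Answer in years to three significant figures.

Δt = 8.56 years

γ = 1/√(1 − 0.749²) = 1/√0.4390 = 1.509
Earth-frame duration is the dilated interval: Δt = γτ = 1.509 × 5.672 years.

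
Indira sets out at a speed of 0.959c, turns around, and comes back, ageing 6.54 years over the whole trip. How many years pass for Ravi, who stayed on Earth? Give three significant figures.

γ = 1/√(1 − 0.959²) = 1/√0.08032 = 3.529
Earth-frame duration is the dilated interval: Δt = γτ = 3.529 × 6.54 years.

Δt = 23.1 years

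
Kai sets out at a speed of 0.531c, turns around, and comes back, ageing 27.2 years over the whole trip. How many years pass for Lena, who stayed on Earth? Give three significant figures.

Δt = 32.1 years

γ = 1/√(1 − 0.531²) = 1/√0.7180 = 1.180
Earth-frame duration is the dilated interval: Δt = γτ = 1.180 × 27.2 years.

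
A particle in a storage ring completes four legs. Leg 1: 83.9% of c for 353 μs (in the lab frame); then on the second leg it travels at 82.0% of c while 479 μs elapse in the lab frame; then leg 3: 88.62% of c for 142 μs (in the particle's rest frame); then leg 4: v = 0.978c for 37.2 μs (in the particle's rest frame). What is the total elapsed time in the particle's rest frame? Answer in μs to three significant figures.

τ = 645 μs

Leg 1: β = 0.839; γ = 1/√(1 − 0.839²) = 1/√0.2961 = 1.838; τ_1 = 353/1.838 = 192.1 μs.
Leg 2: β = 0.820; γ = 1/√(1 − 0.820²) = 1/√0.3276 = 1.747; τ_2 = 479/1.747 = 274.2 μs.
Leg 3: 142 μs is already measured in the particle's rest frame.
Leg 4: 37.2 μs is already measured in the particle's rest frame.
Total: 192.1 + 274.2 + 142.0 + 37.20 μs.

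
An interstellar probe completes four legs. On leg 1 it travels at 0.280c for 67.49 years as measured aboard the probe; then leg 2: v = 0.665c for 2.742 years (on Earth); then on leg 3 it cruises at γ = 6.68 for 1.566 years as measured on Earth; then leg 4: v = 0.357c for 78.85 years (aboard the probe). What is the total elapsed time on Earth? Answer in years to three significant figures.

Δt = 159 years

Leg 1: γ = 1/√(1 − 0.280²) = 25/24 ≈ 1.042; Δt_1 = 1.042 × 67.49 = 70.30 years.
Leg 2: 2.742 years is already measured on Earth.
Leg 3: 1.566 years is already measured on Earth.
Leg 4: γ = 1/√(1 − 0.357²) = 1/√0.8726 = 1.071; Δt_4 = 1.071 × 78.85 = 84.41 years.
Total: 70.30 + 2.742 + 1.566 + 84.41 years.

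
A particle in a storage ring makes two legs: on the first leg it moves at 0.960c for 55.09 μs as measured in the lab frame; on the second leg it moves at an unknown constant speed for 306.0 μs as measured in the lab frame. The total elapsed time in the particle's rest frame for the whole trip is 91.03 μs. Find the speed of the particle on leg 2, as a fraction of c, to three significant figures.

Leg 1: γ = 1/√(1 − 0.960²) = 25/7 ≈ 3.571; τ_1 = 55.09/3.571 = 15.43 μs.
Leg 2: speed unknown; τ_2 = 306.0/γ_2.
Total proper time: 15.43 + τ_2 = 91.03, so τ_2 = 91.03 − 15.43 = 75.60 μs.
γ_2 = 306.0/75.60 = 4.047; β = √(1 − 1/γ²) = √0.9390.

β = 0.969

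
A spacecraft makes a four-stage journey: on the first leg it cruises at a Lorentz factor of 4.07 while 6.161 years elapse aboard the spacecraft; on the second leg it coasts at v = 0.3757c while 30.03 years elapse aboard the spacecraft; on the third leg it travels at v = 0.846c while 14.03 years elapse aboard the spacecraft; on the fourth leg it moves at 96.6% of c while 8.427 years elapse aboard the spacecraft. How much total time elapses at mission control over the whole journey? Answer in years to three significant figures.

Δt = 116 years

Leg 1: γ = 4.07; Δt_1 = 4.070 × 6.161 = 25.08 years.
Leg 2: γ = 1/√(1 − 0.3757²) = 1/√0.8588 = 1.079; Δt_2 = 1.079 × 30.03 = 32.40 years.
Leg 3: γ = 1/√(1 − 0.846²) = 1/√0.2843 = 1.876; Δt_3 = 1.876 × 14.03 = 26.31 years.
Leg 4: β = 0.966; γ = 1/√(1 − 0.966²) = 1/√0.06684 = 3.868; Δt_4 = 3.868 × 8.427 = 32.59 years.
Total: 25.08 + 32.40 + 26.31 + 32.59 years.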